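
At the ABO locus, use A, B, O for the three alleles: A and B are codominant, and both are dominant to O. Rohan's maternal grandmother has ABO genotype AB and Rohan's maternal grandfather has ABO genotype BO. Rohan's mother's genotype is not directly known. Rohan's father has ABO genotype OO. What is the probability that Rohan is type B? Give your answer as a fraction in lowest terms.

1/2

Rohan's mother's ABO genotype from AB × BO: 1/4 AB, 1/4 AO, 1/4 BB, 1/4 BO.
Crossing each possibility with the father OO and summing P(type B): 1/4·1/2 + 1/4·0 + 1/4·1 + 1/4·1/2 = 1/2.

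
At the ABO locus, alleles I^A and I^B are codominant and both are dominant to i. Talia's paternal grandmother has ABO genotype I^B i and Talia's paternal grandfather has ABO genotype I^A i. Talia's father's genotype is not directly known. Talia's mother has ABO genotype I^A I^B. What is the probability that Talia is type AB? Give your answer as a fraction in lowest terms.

1/4

Talia's father's ABO genotype from I^B i × I^A i: 1/4 I^A I^B, 1/4 I^A i, 1/4 I^B i, 1/4 i i.
Crossing each possibility with the mother I^A I^B and summing P(type AB): 1/4·1/2 + 1/4·1/4 + 1/4·1/4 + 1/4·0 = 1/4.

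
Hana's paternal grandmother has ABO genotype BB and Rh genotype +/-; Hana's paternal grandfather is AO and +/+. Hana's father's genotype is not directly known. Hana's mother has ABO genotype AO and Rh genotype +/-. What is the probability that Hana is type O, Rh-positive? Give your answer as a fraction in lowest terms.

7/64

Hana's father's ABO genotype from BB × AO: 1/2 AB, 1/2 BO.
Crossing each possibility with the mother AO and summing P(type O): 1/2·0 + 1/2·1/4 = 1/8.
Similarly for Rh via the father's Rh distribution: P(Rh+) = 7/8.
Independent loci: 1/8 × 7/8 = 7/64.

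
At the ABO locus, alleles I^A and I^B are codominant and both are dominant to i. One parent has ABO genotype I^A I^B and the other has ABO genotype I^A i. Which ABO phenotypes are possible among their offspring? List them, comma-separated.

A, B, AB

Gametes from I^A I^B × I^A i give offspring ABO genotypes I^A I^A, I^A I^B, I^A i, I^B i, i.e. phenotypes A, B, AB.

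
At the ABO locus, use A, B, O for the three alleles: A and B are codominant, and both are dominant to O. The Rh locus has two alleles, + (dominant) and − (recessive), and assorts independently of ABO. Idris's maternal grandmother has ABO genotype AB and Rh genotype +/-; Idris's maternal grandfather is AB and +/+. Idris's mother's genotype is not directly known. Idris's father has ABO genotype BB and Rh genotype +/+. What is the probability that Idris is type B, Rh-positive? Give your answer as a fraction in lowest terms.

Idris's mother's ABO genotype from AB × AB: 1/4 AA, 1/2 AB, 1/4 BB.
Crossing each possibility with the father BB and summing P(type B): 1/4·0 + 1/2·1/2 + 1/4·1 = 1/2.
Similarly for Rh via the mother's Rh distribution: P(Rh+) = 1.
Independent loci: 1/2 × 1 = 1/2.

1/2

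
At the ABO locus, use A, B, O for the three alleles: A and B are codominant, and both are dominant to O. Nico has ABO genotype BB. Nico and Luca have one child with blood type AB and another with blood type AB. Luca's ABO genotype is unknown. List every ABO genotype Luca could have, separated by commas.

For each candidate genotype of Luca, check whether crossing it with BB can produce every observed child phenotype.
  AA → possible child types {AB} ✓
  AB → possible child types {B, AB} ✓
  AO → possible child types {B, AB} ✓
  BB → possible child types {B} ✗
  BO → possible child types {B} ✗
  OO → possible child types {B} ✗

AA, AB, AO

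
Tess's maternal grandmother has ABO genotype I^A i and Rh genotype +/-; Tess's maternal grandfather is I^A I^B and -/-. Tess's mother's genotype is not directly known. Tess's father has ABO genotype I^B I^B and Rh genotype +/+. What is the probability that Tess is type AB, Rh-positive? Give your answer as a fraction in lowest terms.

1/2

Tess's mother's ABO genotype from I^A i × I^A I^B: 1/4 I^A I^A, 1/4 I^A I^B, 1/4 I^A i, 1/4 I^B i.
Crossing each possibility with the father I^B I^B and summing P(type AB): 1/4·1 + 1/4·1/2 + 1/4·1/2 + 1/4·0 = 1/2.
Similarly for Rh via the mother's Rh distribution: P(Rh+) = 1.
Independent loci: 1/2 × 1 = 1/2.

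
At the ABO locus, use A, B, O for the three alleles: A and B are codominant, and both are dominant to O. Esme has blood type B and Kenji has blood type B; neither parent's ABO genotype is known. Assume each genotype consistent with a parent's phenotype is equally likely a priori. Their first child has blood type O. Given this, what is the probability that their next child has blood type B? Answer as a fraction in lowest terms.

Possible genotypes: Esme ∈ {BB, BO}; Kenji ∈ {BB, BO}.
Weight each parental genotype pair by prior × P(type-O child):
  BO × BO: posterior weight 1; P(next child type B) = 3/4.
Weighted sum = 3/4.

3/4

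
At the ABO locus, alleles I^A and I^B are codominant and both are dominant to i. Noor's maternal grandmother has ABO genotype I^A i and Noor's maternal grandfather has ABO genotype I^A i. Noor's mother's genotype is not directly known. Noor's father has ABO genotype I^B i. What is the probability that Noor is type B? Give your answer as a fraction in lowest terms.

Noor's mother's ABO genotype from I^A i × I^A i: 1/4 I^A I^A, 1/2 I^A i, 1/4 i i.
Crossing each possibility with the father I^B i and summing P(type B): 1/4·0 + 1/2·1/4 + 1/4·1/2 = 1/4.

1/4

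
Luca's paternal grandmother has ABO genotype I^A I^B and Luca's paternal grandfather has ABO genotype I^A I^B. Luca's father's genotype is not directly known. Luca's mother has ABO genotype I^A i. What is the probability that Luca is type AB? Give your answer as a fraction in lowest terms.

1/4

Luca's father's ABO genotype from I^A I^B × I^A I^B: 1/4 I^A I^A, 1/2 I^A I^B, 1/4 I^B I^B.
Crossing each possibility with the mother I^A i and summing P(type AB): 1/4·0 + 1/2·1/4 + 1/4·1/2 = 1/4.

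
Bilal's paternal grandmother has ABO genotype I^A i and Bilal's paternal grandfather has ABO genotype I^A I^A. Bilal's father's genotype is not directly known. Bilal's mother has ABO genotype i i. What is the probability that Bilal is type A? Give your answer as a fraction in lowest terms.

3/4

Bilal's father's ABO genotype from I^A i × I^A I^A: 1/2 I^A I^A, 1/2 I^A i.
Crossing each possibility with the mother i i and summing P(type A): 1/2·1 + 1/2·1/2 = 3/4.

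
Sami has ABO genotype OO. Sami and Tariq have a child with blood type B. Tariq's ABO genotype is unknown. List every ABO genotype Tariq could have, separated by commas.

For each candidate genotype of Tariq, check whether crossing it with OO can produce every observed child phenotype.
  AA → possible child types {A} ✗
  AB → possible child types {A, B} ✓
  AO → possible child types {O, A} ✗
  BB → possible child types {B} ✓
  BO → possible child types {O, B} ✓
  OO → possible child types {O} ✗

AB, BB, BO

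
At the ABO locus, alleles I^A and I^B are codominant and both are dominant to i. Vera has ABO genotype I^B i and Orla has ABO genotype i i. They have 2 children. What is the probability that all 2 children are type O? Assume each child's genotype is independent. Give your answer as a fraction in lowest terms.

ABO cross I^B i × i i → 1/2 O, 1/2 B.
So P(type O) = 1/2 per child.
All 2 independent: (1/2)^2 = 1/4.

1/4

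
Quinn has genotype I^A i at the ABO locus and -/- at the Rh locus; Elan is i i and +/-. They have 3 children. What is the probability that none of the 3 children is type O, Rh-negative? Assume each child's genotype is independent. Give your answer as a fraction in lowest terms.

ABO cross I^A i × i i → 1/2 O, 1/2 A.
Rh cross -/- × +/- → 1/2 Rh+, 1/2 Rh-; so P(type O, Rh-negative) = 1/2 × 1/2 = 1/4 per child.
P(not type O, Rh-negative) = 3/4 for one child; (3/4)^3 = 27/64.

27/64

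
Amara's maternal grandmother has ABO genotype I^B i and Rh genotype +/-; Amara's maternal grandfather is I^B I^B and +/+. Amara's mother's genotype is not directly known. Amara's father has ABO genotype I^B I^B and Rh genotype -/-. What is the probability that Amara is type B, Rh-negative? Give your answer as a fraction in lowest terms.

1/4

Amara's mother's ABO genotype from I^B i × I^B I^B: 1/2 I^B I^B, 1/2 I^B i.
Crossing each possibility with the father I^B I^B and summing P(type B): 1/2·1 + 1/2·1 = 1.
Similarly for Rh via the mother's Rh distribution: P(Rh-) = 1/4.
Independent loci: 1 × 1/4 = 1/4.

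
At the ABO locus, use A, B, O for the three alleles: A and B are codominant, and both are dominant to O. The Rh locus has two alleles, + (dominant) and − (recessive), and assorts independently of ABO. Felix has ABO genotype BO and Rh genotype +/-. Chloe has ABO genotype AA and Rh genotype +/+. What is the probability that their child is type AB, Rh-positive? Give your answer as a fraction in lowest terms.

ABO cross BO × AA → offspring phenotypes: 1/2 A, 1/2 AB.
Rh cross +/- × +/+ → 1 Rh+.
Independent loci: P(type AB, Rh-positive) = 1/2 × 1 = 1/2.

1/2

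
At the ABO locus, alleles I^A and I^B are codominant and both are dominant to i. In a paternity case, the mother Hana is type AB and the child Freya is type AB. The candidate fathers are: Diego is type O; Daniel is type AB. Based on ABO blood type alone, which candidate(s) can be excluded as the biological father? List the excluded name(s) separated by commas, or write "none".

Diego

A candidate is excluded only if no genotype consistent with his phenotype could produce a type AB child with a type AB mother.
Diego (type O): no genotype consistent with that phenotype can produce a type-AB child with a type-AB mother.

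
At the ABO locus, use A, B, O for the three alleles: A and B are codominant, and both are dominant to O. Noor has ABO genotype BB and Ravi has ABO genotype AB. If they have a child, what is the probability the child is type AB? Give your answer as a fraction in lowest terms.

ABO cross BB × AB → offspring phenotypes: 1/2 B, 1/2 AB.
So P(type AB) = 1/2.

1/2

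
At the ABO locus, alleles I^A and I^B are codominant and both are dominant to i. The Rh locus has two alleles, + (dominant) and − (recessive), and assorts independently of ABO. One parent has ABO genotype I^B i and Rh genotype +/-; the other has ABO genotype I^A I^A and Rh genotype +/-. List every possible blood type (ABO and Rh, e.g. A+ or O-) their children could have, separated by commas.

A+, A-, AB+, AB-

Gametes from I^B i × I^A I^A give offspring ABO genotypes I^A I^B, I^A i, i.e. phenotypes A, AB.
Rh cross +/- × +/- → phenotypes Rh+, Rh-.
Combining independently: A+, A-, AB+, AB-.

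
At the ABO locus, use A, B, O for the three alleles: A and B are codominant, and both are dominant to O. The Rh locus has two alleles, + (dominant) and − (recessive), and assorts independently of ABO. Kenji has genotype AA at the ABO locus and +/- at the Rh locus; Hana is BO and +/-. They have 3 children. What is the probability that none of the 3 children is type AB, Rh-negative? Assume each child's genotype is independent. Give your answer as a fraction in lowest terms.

ABO cross AA × BO → 1/2 A, 1/2 AB.
Rh cross +/- × +/- → 3/4 Rh+, 1/4 Rh-; so P(type AB, Rh-negative) = 1/2 × 1/4 = 1/8 per child.
P(not type AB, Rh-negative) = 7/8 for one child; (7/8)^3 = 343/512.

343/512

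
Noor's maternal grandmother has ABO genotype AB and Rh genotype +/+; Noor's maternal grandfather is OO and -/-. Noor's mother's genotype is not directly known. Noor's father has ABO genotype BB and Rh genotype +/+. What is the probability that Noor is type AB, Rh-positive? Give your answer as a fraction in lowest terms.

1/4

Noor's mother's ABO genotype from AB × OO: 1/2 AO, 1/2 BO.
Crossing each possibility with the father BB and summing P(type AB): 1/2·1/2 + 1/2·0 = 1/4.
Similarly for Rh via the mother's Rh distribution: P(Rh+) = 1.
Independent loci: 1/4 × 1 = 1/4.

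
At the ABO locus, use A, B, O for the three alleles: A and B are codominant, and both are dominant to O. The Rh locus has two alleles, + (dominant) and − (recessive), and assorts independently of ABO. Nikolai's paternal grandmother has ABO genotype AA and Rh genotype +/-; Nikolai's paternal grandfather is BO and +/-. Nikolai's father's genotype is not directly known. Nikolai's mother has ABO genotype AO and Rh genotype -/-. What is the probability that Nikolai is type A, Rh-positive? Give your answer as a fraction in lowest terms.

Nikolai's father's ABO genotype from AA × BO: 1/2 AB, 1/2 AO.
Crossing each possibility with the mother AO and summing P(type A): 1/2·1/2 + 1/2·3/4 = 5/8.
Similarly for Rh via the father's Rh distribution: P(Rh+) = 1/2.
Independent loci: 5/8 × 1/2 = 5/16.

5/16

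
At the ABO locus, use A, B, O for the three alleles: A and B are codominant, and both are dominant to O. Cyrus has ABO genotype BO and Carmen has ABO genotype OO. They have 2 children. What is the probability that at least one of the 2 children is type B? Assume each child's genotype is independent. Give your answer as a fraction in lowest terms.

ABO cross BO × OO → 1/2 O, 1/2 B.
So P(type B) = 1/2 per child.
P(none) = (1/2)^2 = 1/4; P(at least one) = 1 − 1/4 = 3/4.

3/4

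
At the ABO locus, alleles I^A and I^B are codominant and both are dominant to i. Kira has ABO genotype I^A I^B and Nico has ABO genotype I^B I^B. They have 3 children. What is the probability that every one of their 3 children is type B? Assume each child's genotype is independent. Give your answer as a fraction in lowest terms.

ABO cross I^A I^B × I^B I^B → 1/2 B, 1/2 AB.
So P(type B) = 1/2 per child.
All 3 independent: (1/2)^3 = 1/8.

1/8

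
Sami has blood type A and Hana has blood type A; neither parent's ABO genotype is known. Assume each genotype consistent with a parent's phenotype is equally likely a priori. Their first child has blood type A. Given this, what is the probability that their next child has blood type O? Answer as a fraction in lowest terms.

1/20

Possible genotypes: Sami ∈ {AA, AO}; Hana ∈ {AA, AO}.
Weight each parental genotype pair by prior × P(type-A child):
  AA × AA: posterior weight 4/15; P(next child type O) = 0.
  AA × AO: posterior weight 4/15; P(next child type O) = 0.
  AO × AA: posterior weight 4/15; P(next child type O) = 0.
  AO × AO: posterior weight 1/5; P(next child type O) = 1/4.
Weighted sum = 1/20.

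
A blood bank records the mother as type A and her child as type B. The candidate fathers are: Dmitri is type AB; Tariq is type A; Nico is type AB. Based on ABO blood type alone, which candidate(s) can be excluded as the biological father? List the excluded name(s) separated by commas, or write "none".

A candidate is excluded only if no genotype consistent with his phenotype could produce a type B child with a type A mother.
Tariq (type A): no genotype consistent with that phenotype can produce a type-B child with a type-A mother.

Tariq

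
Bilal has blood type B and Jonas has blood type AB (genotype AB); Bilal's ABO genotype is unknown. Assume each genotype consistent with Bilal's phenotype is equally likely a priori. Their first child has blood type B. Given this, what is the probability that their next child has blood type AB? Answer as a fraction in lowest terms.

Possible genotypes: Bilal ∈ {BB, BO}; Jonas ∈ {AB}.
Weight each parental genotype pair by prior × P(type-B child):
  BB × AB: posterior weight 1/2; P(next child type AB) = 1/2.
  BO × AB: posterior weight 1/2; P(next child type AB) = 1/4.
Weighted sum = 3/8.

3/8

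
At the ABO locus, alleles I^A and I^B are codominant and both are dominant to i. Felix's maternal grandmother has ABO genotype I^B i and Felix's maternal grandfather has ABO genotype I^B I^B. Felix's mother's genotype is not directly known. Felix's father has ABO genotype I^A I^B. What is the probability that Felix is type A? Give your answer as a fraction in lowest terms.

Felix's mother's ABO genotype from I^B i × I^B I^B: 1/2 I^B I^B, 1/2 I^B i.
Crossing each possibility with the father I^A I^B and summing P(type A): 1/2·0 + 1/2·1/4 = 1/8.

1/8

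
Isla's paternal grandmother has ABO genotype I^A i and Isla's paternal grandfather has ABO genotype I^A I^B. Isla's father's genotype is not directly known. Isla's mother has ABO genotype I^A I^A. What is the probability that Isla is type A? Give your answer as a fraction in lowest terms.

3/4

Isla's father's ABO genotype from I^A i × I^A I^B: 1/4 I^A I^A, 1/4 I^A I^B, 1/4 I^A i, 1/4 I^B i.
Crossing each possibility with the mother I^A I^A and summing P(type A): 1/4·1 + 1/4·1/2 + 1/4·1 + 1/4·1/2 = 3/4.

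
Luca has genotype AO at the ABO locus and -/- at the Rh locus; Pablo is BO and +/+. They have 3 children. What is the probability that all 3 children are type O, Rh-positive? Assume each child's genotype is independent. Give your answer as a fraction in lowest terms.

1/64

ABO cross AO × BO → 1/4 O, 1/4 A, 1/4 B, 1/4 AB.
Rh cross -/- × +/+ → 1 Rh+; so P(type O, Rh-positive) = 1/4 × 1 = 1/4 per child.
All 3 independent: (1/4)^3 = 1/64.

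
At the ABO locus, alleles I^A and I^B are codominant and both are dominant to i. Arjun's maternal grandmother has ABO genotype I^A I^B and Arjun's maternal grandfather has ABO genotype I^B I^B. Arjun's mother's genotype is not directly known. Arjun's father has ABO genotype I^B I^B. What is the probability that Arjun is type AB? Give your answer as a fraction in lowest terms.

1/4

Arjun's mother's ABO genotype from I^A I^B × I^B I^B: 1/2 I^A I^B, 1/2 I^B I^B.
Crossing each possibility with the father I^B I^B and summing P(type AB): 1/2·1/2 + 1/2·0 = 1/4.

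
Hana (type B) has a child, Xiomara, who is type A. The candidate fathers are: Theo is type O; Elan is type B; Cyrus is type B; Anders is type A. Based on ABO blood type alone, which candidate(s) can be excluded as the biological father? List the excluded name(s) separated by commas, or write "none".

A candidate is excluded only if no genotype consistent with his phenotype could produce a type A child with a type B mother.
Theo (type O): no genotype consistent with that phenotype can produce a type-A child with a type-B mother.
Elan (type B): no genotype consistent with that phenotype can produce a type-A child with a type-B mother.
Cyrus (type B): no genotype consistent with that phenotype can produce a type-A child with a type-B mother.

Theo, Elan, Cyrus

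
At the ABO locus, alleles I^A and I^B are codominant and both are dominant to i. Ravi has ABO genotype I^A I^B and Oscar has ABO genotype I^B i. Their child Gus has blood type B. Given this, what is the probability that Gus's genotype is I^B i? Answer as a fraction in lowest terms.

Cross I^A I^B × I^B i → 1/4 I^A I^B, 1/4 I^A i, 1/4 I^B I^B, 1/4 I^B i.
Type-B genotypes among offspring: I^B I^B (1/4), I^B i (1/4); total 1/2.
P(I^B i | type B) = (1/4) / (1/2) = 1/2.

1/2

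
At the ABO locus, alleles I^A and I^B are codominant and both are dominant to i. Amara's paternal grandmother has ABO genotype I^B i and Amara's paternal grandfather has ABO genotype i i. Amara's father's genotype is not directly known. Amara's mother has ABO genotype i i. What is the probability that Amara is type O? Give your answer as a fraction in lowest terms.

3/4

Amara's father's ABO genotype from I^B i × i i: 1/2 I^B i, 1/2 i i.
Crossing each possibility with the mother i i and summing P(type O): 1/2·1/2 + 1/2·1 = 3/4.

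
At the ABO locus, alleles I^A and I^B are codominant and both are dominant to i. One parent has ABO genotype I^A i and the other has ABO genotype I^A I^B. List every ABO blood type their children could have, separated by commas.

Gametes from I^A i × I^A I^B give offspring ABO genotypes I^A I^A, I^A I^B, I^A i, I^B i, i.e. phenotypes A, B, AB.

A, B, AB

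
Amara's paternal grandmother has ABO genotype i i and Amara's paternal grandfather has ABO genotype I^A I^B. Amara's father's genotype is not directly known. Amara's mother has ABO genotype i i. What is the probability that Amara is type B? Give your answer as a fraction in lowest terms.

Amara's father's ABO genotype from i i × I^A I^B: 1/2 I^A i, 1/2 I^B i.
Crossing each possibility with the mother i i and summing P(type B): 1/2·0 + 1/2·1/2 = 1/4.

1/4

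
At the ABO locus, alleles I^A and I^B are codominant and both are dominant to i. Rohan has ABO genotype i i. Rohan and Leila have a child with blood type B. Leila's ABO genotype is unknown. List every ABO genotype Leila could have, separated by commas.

I^A I^B, I^B I^B, I^B i

For each candidate genotype of Leila, check whether crossing it with i i can produce every observed child phenotype.
  I^A I^A → possible child types {A} ✗
  I^A I^B → possible child types {A, B} ✓
  I^A i → possible child types {O, A} ✗
  I^B I^B → possible child types {B} ✓
  I^B i → possible child types {O, B} ✓
  i i → possible child types {O} ✗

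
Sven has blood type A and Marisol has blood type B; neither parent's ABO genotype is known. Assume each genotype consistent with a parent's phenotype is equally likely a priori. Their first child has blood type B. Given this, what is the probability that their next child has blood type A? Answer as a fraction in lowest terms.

1/12

Possible genotypes: Sven ∈ {AA, AO}; Marisol ∈ {BB, BO}.
Weight each parental genotype pair by prior × P(type-B child):
  AO × BB: posterior weight 2/3; P(next child type A) = 0.
  AO × BO: posterior weight 1/3; P(next child type A) = 1/4.
Weighted sum = 1/12.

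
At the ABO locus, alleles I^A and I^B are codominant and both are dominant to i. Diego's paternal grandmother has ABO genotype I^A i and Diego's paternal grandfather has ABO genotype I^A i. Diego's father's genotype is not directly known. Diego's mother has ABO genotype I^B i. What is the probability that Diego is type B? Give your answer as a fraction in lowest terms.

1/4

Diego's father's ABO genotype from I^A i × I^A i: 1/4 I^A I^A, 1/2 I^A i, 1/4 i i.
Crossing each possibility with the mother I^B i and summing P(type B): 1/4·0 + 1/2·1/4 + 1/4·1/2 = 1/4.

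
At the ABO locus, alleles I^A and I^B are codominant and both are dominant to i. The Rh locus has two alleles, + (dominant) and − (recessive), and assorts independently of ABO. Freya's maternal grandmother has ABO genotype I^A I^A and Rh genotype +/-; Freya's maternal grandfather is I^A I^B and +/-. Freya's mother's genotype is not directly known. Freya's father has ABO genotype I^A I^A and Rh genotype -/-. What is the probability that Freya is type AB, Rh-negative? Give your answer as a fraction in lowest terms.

1/8

Freya's mother's ABO genotype from I^A I^A × I^A I^B: 1/2 I^A I^A, 1/2 I^A I^B.
Crossing each possibility with the father I^A I^A and summing P(type AB): 1/2·0 + 1/2·1/2 = 1/4.
Similarly for Rh via the mother's Rh distribution: P(Rh-) = 1/2.
Independent loci: 1/4 × 1/2 = 1/8.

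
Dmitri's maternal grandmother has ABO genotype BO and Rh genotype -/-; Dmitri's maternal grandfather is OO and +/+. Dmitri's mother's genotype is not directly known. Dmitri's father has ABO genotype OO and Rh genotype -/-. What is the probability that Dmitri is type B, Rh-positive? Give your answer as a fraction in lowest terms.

1/8

Dmitri's mother's ABO genotype from BO × OO: 1/2 BO, 1/2 OO.
Crossing each possibility with the father OO and summing P(type B): 1/2·1/2 + 1/2·0 = 1/4.
Similarly for Rh via the mother's Rh distribution: P(Rh+) = 1/2.
Independent loci: 1/4 × 1/2 = 1/8.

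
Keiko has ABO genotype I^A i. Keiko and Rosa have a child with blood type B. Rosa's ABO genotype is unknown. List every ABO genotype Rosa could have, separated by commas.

For each candidate genotype of Rosa, check whether crossing it with I^A i can produce every observed child phenotype.
  I^A I^A → possible child types {A} ✗
  I^A I^B → possible child types {A, B, AB} ✓
  I^A i → possible child types {O, A} ✗
  I^B I^B → possible child types {B, AB} ✓
  I^B i → possible child types {O, A, B, AB} ✓
  i i → possible child types {O, A} ✗

I^A I^B, I^B I^B, I^B i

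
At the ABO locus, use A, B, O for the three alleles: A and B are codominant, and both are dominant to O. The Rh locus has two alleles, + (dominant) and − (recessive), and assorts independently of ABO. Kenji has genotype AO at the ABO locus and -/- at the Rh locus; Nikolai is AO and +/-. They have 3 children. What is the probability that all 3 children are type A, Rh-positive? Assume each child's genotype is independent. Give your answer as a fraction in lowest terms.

ABO cross AO × AO → 1/4 O, 3/4 A.
Rh cross -/- × +/- → 1/2 Rh+, 1/2 Rh-; so P(type A, Rh-positive) = 3/4 × 1/2 = 3/8 per child.
All 3 independent: (3/8)^3 = 27/512.

27/512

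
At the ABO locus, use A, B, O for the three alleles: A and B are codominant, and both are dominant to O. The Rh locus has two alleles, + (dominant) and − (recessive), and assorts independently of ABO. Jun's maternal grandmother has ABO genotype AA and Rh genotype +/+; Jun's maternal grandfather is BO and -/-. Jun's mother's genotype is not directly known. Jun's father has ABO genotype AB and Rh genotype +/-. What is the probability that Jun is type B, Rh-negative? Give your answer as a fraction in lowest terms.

Jun's mother's ABO genotype from AA × BO: 1/2 AB, 1/2 AO.
Crossing each possibility with the father AB and summing P(type B): 1/2·1/4 + 1/2·1/4 = 1/4.
Similarly for Rh via the mother's Rh distribution: P(Rh-) = 1/4.
Independent loci: 1/4 × 1/4 = 1/16.

1/16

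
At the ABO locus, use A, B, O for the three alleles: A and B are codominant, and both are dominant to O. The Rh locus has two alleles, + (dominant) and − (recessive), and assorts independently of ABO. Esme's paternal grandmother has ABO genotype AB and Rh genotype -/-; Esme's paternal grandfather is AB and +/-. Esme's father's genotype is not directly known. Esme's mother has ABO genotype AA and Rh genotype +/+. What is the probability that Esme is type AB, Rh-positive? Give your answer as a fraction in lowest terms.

1/2

Esme's father's ABO genotype from AB × AB: 1/4 AA, 1/2 AB, 1/4 BB.
Crossing each possibility with the mother AA and summing P(type AB): 1/4·0 + 1/2·1/2 + 1/4·1 = 1/2.
Similarly for Rh via the father's Rh distribution: P(Rh+) = 1.
Independent loci: 1/2 × 1 = 1/2.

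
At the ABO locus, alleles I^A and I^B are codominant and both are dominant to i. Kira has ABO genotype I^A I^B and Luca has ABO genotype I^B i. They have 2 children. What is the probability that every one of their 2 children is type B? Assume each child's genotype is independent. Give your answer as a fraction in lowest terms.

1/4

ABO cross I^A I^B × I^B i → 1/4 A, 1/2 B, 1/4 AB.
So P(type B) = 1/2 per child.
All 2 independent: (1/2)^2 = 1/4.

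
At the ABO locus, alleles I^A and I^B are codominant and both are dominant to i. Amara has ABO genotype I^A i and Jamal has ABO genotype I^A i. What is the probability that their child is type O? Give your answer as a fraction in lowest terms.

1/4

ABO cross I^A i × I^A i → offspring phenotypes: 1/4 O, 3/4 A.
So P(type O) = 1/4.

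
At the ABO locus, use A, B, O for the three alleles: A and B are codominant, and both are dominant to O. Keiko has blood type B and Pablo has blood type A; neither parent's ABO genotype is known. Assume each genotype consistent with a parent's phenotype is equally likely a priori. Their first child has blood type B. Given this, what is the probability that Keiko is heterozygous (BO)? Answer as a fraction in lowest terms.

1/3

Possible genotypes: Keiko ∈ {BB, BO}; Pablo ∈ {AA, AO}.
Weight each parental genotype pair by prior × P(type-B child):
  BB × AO: posterior weight 2/3.
  BO × AO: posterior weight 1/3.
Sum the posterior weight over pairs where Keiko is BO: 1/3.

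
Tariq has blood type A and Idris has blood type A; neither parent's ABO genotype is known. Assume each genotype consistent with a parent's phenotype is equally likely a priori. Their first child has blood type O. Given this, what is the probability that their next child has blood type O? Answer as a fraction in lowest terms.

1/4

Possible genotypes: Tariq ∈ {AA, AO}; Idris ∈ {AA, AO}.
Weight each parental genotype pair by prior × P(type-O child):
  AO × AO: posterior weight 1; P(next child type O) = 1/4.
Weighted sum = 1/4.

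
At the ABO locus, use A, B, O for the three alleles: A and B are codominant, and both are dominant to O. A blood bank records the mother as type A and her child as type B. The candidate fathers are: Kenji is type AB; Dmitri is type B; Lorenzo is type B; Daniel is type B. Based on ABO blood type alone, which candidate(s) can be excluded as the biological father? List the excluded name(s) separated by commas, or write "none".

none

A candidate is excluded only if no genotype consistent with his phenotype could produce a type B child with a type A mother.
Every candidate has at least one consistent genotype combination, so none can be excluded.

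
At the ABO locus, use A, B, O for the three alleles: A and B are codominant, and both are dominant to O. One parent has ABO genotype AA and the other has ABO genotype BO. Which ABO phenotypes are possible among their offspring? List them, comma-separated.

Gametes from AA × BO give offspring ABO genotypes AB, AO, i.e. phenotypes A, AB.

A, AB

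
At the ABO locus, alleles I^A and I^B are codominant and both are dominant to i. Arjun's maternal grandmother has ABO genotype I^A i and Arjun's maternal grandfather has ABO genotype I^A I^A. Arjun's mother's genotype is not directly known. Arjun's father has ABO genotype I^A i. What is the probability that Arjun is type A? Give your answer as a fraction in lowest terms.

Arjun's mother's ABO genotype from I^A i × I^A I^A: 1/2 I^A I^A, 1/2 I^A i.
Crossing each possibility with the father I^A i and summing P(type A): 1/2·1 + 1/2·3/4 = 7/8.

7/8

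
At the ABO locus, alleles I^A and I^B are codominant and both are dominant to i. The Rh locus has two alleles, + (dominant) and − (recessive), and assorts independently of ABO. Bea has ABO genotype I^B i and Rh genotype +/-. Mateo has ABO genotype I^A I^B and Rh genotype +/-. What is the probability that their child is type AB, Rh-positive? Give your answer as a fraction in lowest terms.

3/16

ABO cross I^B i × I^A I^B → offspring phenotypes: 1/4 A, 1/2 B, 1/4 AB.
Rh cross +/- × +/- → 3/4 Rh+, 1/4 Rh-.
Independent loci: P(type AB, Rh-positive) = 1/4 × 3/4 = 3/16.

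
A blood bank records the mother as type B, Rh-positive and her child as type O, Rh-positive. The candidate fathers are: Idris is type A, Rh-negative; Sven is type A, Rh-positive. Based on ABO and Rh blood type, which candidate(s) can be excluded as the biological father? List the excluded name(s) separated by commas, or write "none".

A candidate is excluded only if no genotype consistent with his phenotype could produce a type O, Rh-positive child with a type B, Rh-positive mother.
Every candidate has at least one consistent genotype combination, so none can be excluded.

none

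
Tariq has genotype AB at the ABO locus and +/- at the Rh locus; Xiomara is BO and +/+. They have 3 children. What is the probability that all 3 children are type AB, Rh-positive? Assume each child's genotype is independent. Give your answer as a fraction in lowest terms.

1/64

ABO cross AB × BO → 1/4 A, 1/2 B, 1/4 AB.
Rh cross +/- × +/+ → 1 Rh+; so P(type AB, Rh-positive) = 1/4 × 1 = 1/4 per child.
All 3 independent: (1/4)^3 = 1/64.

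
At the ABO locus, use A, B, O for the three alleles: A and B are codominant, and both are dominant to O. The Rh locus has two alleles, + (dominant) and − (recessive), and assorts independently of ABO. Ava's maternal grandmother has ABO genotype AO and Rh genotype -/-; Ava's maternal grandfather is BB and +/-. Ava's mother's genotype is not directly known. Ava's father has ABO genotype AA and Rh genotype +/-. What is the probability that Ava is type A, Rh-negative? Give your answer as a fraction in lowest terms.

Ava's mother's ABO genotype from AO × BB: 1/2 AB, 1/2 BO.
Crossing each possibility with the father AA and summing P(type A): 1/2·1/2 + 1/2·1/2 = 1/2.
Similarly for Rh via the mother's Rh distribution: P(Rh-) = 3/8.
Independent loci: 1/2 × 3/8 = 3/16.

3/16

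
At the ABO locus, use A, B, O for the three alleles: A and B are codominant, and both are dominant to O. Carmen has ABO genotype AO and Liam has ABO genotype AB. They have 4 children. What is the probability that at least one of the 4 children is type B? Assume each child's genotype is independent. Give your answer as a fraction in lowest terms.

175/256

ABO cross AO × AB → 1/2 A, 1/4 B, 1/4 AB.
So P(type B) = 1/4 per child.
P(none) = (3/4)^4 = 81/256; P(at least one) = 1 − 81/256 = 175/256.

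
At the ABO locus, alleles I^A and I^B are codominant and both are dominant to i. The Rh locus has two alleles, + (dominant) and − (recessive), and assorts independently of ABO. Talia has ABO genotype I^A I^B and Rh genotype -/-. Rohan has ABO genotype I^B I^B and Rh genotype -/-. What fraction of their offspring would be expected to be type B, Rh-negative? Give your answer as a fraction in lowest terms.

ABO cross I^A I^B × I^B I^B → offspring phenotypes: 1/2 B, 1/2 AB.
Rh cross -/- × -/- → 1 Rh-.
Independent loci: P(type B, Rh-negative) = 1/2 × 1 = 1/2.

1/2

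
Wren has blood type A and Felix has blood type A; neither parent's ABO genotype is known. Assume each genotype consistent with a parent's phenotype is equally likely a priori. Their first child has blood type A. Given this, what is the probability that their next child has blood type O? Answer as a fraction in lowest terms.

1/20

Possible genotypes: Wren ∈ {I^A I^A, I^A i}; Felix ∈ {I^A I^A, I^A i}.
Weight each parental genotype pair by prior × P(type-A child):
  I^A I^A × I^A I^A: posterior weight 4/15; P(next child type O) = 0.
  I^A I^A × I^A i: posterior weight 4/15; P(next child type O) = 0.
  I^A i × I^A I^A: posterior weight 4/15; P(next child type O) = 0.
  I^A i × I^A i: posterior weight 1/5; P(next child type O) = 1/4.
Weighted sum = 1/20.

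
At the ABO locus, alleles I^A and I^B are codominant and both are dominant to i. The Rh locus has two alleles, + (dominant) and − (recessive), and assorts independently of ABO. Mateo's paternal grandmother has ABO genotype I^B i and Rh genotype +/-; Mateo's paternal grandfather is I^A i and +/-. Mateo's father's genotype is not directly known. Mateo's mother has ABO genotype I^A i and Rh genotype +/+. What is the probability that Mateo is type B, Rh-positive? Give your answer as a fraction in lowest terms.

Mateo's father's ABO genotype from I^B i × I^A i: 1/4 I^A I^B, 1/4 I^A i, 1/4 I^B i, 1/4 i i.
Crossing each possibility with the mother I^A i and summing P(type B): 1/4·1/4 + 1/4·0 + 1/4·1/4 + 1/4·0 = 1/8.
Similarly for Rh via the father's Rh distribution: P(Rh+) = 1.
Independent loci: 1/8 × 1 = 1/8.

1/8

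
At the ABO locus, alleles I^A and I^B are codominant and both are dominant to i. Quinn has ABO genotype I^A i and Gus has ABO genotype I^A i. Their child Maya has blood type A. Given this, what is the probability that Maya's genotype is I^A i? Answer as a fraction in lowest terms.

Cross I^A i × I^A i → 1/4 I^A I^A, 1/2 I^A i, 1/4 i i.
Type-A genotypes among offspring: I^A I^A (1/4), I^A i (1/2); total 3/4.
P(I^A i | type A) = (1/2) / (3/4) = 2/3.

2/3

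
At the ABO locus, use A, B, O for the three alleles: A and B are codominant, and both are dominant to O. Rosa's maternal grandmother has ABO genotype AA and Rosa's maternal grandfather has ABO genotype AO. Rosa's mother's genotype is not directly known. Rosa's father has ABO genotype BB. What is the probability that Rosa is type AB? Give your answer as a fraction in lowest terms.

3/4

Rosa's mother's ABO genotype from AA × AO: 1/2 AA, 1/2 AO.
Crossing each possibility with the father BB and summing P(type AB): 1/2·1 + 1/2·1/2 = 3/4.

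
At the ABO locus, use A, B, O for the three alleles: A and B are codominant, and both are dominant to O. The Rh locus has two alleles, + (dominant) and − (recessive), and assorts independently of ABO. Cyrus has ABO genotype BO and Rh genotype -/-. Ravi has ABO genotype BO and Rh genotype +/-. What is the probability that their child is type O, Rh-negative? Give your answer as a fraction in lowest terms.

1/8

ABO cross BO × BO → offspring phenotypes: 1/4 O, 3/4 B.
Rh cross -/- × +/- → 1/2 Rh+, 1/2 Rh-.
Independent loci: P(type O, Rh-negative) = 1/4 × 1/2 = 1/8.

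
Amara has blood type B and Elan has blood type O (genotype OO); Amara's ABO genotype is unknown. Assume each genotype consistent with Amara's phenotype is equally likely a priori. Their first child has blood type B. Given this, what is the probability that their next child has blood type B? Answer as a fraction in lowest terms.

Possible genotypes: Amara ∈ {BB, BO}; Elan ∈ {OO}.
Weight each parental genotype pair by prior × P(type-B child):
  BB × OO: posterior weight 2/3; P(next child type B) = 1.
  BO × OO: posterior weight 1/3; P(next child type B) = 1/2.
Weighted sum = 5/6.

5/6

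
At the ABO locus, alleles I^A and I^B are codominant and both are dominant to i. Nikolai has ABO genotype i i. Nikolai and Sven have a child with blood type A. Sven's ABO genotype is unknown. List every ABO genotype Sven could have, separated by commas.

For each candidate genotype of Sven, check whether crossing it with i i can produce every observed child phenotype.
  I^A I^A → possible child types {A} ✓
  I^A I^B → possible child types {A, B} ✓
  I^A i → possible child types {O, A} ✓
  I^B I^B → possible child types {B} ✗
  I^B i → possible child types {O, B} ✗
  i i → possible child types {O} ✗

I^A I^A, I^A I^B, I^A i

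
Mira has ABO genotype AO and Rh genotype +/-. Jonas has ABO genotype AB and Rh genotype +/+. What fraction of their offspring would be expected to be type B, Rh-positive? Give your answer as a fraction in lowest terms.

1/4

ABO cross AO × AB → offspring phenotypes: 1/2 A, 1/4 B, 1/4 AB.
Rh cross +/- × +/+ → 1 Rh+.
Independent loci: P(type B, Rh-positive) = 1/4 × 1 = 1/4.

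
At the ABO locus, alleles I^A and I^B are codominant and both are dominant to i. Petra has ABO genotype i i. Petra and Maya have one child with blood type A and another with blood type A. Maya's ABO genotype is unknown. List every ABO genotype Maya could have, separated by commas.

For each candidate genotype of Maya, check whether crossing it with i i can produce every observed child phenotype.
  I^A I^A → possible child types {A} ✓
  I^A I^B → possible child types {A, B} ✓
  I^A i → possible child types {O, A} ✓
  I^B I^B → possible child types {B} ✗
  I^B i → possible child types {O, B} ✗
  i i → possible child types {O} ✗

I^A I^A, I^A I^B, I^A i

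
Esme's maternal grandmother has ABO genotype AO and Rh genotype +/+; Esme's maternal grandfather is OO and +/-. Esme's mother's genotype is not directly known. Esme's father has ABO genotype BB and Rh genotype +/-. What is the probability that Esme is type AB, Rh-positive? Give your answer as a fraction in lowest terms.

7/32

Esme's mother's ABO genotype from AO × OO: 1/2 AO, 1/2 OO.
Crossing each possibility with the father BB and summing P(type AB): 1/2·1/2 + 1/2·0 = 1/4.
Similarly for Rh via the mother's Rh distribution: P(Rh+) = 7/8.
Independent loci: 1/4 × 7/8 = 7/32.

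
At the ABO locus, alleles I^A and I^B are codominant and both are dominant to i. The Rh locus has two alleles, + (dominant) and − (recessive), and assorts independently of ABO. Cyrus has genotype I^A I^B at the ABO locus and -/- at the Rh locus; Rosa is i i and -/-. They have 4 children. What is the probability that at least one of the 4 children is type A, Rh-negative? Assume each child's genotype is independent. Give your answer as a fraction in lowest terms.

15/16

ABO cross I^A I^B × i i → 1/2 A, 1/2 B.
Rh cross -/- × -/- → 1 Rh-; so P(type A, Rh-negative) = 1/2 × 1 = 1/2 per child.
P(none) = (1/2)^4 = 1/16; P(at least one) = 1 − 1/16 = 15/16.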